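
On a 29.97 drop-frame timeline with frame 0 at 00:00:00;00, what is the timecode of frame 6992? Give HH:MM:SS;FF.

Ten DF minutes hold 17982 frames, so frame 6992 lies in block 0 (frames 0–17981) with 6992 frames into that block.
The block's first minute is 1800 frames and the rest 1798 each; 6992 frames reaches minute 3, so 0 × 18 + 3 × 2 = 6 labels have been skipped so far.
Adding those back, label number 6992 + 6 = 6998 at 30 labels/s is 233 s + 8 f = 0 h 3 min 53 s frame 8, i.e. 00:03:53;08.

00:03:53;08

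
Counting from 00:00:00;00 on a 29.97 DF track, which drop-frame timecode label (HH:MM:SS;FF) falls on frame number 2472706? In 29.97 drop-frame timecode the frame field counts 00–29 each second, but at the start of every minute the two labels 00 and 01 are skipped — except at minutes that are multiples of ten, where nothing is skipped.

22:55:06;02

Each 10-minute DF block holds 10 × 60 × 30 − 9 × 2 = 17982 frames. 2472706 ÷ 17982 → 137 full blocks, remainder 9172.
Within the partial block the first minute is 1800 frames and each further minute 1798, so 5 further minute boundaries passed. Total skipped labels = 18 × 137 + 2 × 5 = 2476.
Non-drop label index = 2472706 + 2476 = 2475182; at 30 labels/s that is 22:55:06:02, i.e. DF 22:55:06;02.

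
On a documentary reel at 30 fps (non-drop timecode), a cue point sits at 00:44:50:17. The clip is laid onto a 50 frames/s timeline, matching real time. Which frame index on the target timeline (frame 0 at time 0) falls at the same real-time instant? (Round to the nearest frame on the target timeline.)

frame 134528

Source frame index: (0×3600 + 44×60 + 50) × 30 + 17 = 80717.
Real time: 80717 / (30) = 80717/30 s.
Target frame: (80717/30) × (50) = 403585/3 ≈ 134528.333 → 134528.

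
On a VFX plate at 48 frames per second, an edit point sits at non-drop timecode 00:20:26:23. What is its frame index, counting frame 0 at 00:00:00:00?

58871

Total seconds to the label: (0 × 3600 + 20 × 60 + 26) = 1226.
Frame index = 1226 × 48 + 23 = 58871.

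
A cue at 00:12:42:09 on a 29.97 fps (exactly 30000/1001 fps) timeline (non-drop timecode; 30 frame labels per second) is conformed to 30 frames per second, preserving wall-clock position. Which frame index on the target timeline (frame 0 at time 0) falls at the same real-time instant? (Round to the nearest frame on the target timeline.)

frame 22892

Source frame index: (0×3600 + 12×60 + 42) × 30 + 9 = 22869.
Real time: 22869 / (30000/1001) = 7630623/10000 s.
Target frame: (7630623/10000) × (30) = 22891869/1000 ≈ 22891.869 → 22892.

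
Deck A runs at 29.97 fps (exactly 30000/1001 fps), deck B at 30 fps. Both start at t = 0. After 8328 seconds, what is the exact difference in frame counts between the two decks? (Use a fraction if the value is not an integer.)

A emits 30000/1001 × 8328 = 249840000/1001 frames; B emits 30 × 8328 = 249840.
Difference = 249840/1001 frames (≈ 249.5904); B is ahead of A.

249840/1001 frames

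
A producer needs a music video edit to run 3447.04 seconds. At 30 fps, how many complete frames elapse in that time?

Frames = 3447.04 × 30 = 517056/5 ≈ 103411.2000.
Complete frames: 103411.

103411 frames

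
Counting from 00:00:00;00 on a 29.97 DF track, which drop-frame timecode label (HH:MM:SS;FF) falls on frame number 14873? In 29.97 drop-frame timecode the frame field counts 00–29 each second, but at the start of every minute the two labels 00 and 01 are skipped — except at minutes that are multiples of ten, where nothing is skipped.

00:08:16;09

Ten DF minutes hold 17982 frames, so frame 14873 lies in block 0 (frames 0–17981) with 14873 frames into that block.
The block's first minute is 1800 frames and the rest 1798 each; 14873 frames reaches minute 8, so 0 × 18 + 8 × 2 = 16 labels have been skipped so far.
Adding those back, label number 14873 + 16 = 14889 at 30 labels/s is 496 s + 9 f = 0 h 8 min 16 s frame 9, i.e. 00:08:16;09.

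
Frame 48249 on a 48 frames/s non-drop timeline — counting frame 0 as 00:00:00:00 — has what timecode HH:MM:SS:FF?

48249 ÷ 48 = 1005 full seconds, remainder 9 frames.
1005 s = 0 h 16 min 45 s.
Timecode: 00:16:45:09.

00:16:45:09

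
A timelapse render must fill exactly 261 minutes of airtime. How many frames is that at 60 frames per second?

939600 frames

261 min = 15660 s.
Frames = 15660 × 60 = 939600.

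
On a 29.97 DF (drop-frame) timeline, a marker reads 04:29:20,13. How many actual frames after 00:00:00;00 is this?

484327

As if non-drop at 30 labels/s: (4 × 3600 + 29 × 60 + 20) × 30 + 13 = 484813.
Minute boundaries passed: 269; those not divisible by 10: 269 − 26 = 243; dropped labels = 2 × 243 = 486.
Actual frame index = 484813 − 486 = 484327.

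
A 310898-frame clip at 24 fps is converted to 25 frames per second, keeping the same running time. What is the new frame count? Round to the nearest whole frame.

Frames at target rate = 310898 × (25) / (24) = 3886225/12 ≈ 323852.083.
Nearest whole frame: 323852.

323852 frames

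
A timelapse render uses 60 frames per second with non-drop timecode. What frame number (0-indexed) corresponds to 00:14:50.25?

Total seconds to the label: (0 × 3600 + 14 × 60 + 50) = 890.
Frame index = 890 × 60 + 25 = 53425.

frame 53425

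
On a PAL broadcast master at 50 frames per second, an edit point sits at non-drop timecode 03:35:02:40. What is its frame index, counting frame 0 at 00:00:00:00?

frame 645140

Total seconds to the label: (3 × 3600 + 35 × 60 + 2) = 12902.
Frame index = 12902 × 50 + 40 = 645140.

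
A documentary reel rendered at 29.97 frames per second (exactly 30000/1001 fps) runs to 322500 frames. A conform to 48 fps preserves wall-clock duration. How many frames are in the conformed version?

516516 frames

Target frames = source frames × (target rate / source rate) = 322500 × (48)/(30000/1001) = 322500 × 1001/625 = 516516.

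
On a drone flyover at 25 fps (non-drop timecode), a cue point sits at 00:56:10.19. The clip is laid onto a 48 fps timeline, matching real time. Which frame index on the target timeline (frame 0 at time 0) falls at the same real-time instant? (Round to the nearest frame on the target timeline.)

Source frame index: (0×3600 + 56×60 + 10) × 25 + 19 = 84269.
Real time: 84269 / (25) = 84269/25 s.
Target frame: (84269/25) × (48) = 4044912/25 ≈ 161796.480 → 161796.

frame 161796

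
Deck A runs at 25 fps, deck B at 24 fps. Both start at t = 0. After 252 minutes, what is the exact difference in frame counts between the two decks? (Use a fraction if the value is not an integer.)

252 min = 15120 s.
A emits 25 × 15120 = 378000 frames; B emits 24 × 15120 = 362880.
Difference = 15120 frames; B is behind A.

15120 frames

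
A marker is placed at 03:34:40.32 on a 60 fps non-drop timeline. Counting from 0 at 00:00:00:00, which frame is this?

772832

Total seconds to the label: (3 × 3600 + 34 × 60 + 40) = 12880.
Frame index = 12880 × 60 + 32 = 772832.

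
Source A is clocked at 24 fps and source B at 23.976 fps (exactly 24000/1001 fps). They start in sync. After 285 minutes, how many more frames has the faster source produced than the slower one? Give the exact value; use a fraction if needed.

410400/1001 frames

285 min = 17100 s.
A emits 24 × 17100 = 410400 frames; B emits 24000/1001 × 17100 = 410400000/1001.
Difference = 410400/1001 frames (≈ 409.9900); B is behind A.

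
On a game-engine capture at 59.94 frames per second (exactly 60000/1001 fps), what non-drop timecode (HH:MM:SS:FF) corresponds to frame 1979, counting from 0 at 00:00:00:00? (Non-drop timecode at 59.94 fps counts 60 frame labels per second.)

1979 ÷ 60 = 32 full seconds, remainder 59 frames.
32 s = 0 h 0 min 32 s.
Timecode: 00:00:32:59.

00:00:32:59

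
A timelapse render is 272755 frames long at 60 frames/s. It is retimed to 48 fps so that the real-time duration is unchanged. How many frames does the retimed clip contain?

218204 frames

Frames at target rate = 272755 × (48) / (60) = 218204.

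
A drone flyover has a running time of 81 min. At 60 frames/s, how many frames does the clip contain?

81 min = 4860 s.
Frames = 4860 × 60 = 291600.

291600 frames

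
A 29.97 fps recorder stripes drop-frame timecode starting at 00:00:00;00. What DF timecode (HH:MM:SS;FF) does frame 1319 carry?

00:00:43;29

Ten DF minutes hold 17982 frames, so frame 1319 lies in block 0 (frames 0–17981) with 1319 frames into that block.
The block's first minute is 1800 frames and the rest 1798 each; 1319 frames reaches minute 0, so 0 × 18 + 0 × 2 = 0 labels have been skipped so far.
Adding those back, label number 1319 + 0 = 1319 at 30 labels/s is 43 s + 29 f = 0 h 0 min 43 s frame 29, i.e. 00:00:43;29.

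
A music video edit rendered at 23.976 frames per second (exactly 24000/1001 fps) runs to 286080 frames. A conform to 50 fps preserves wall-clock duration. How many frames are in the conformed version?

Target frames = source frames × (target rate / source rate) = 286080 × (50)/(24000/1001) = 286080 × 1001/480 = 596596.

596596 frames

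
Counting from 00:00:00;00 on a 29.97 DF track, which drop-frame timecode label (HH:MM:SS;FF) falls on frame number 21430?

Each 10-minute DF block holds 10 × 60 × 30 − 9 × 2 = 17982 frames. 21430 ÷ 17982 → 1 full block, remainder 3448.
Within the partial block the first minute is 1800 frames and each further minute 1798, so 1 further minute boundary passed. Total skipped labels = 18 × 1 + 2 × 1 = 20.
Non-drop label index = 21430 + 20 = 21450; at 30 labels/s that is 00:11:55:00, i.e. DF 00:11:55;00.

00:11:55;00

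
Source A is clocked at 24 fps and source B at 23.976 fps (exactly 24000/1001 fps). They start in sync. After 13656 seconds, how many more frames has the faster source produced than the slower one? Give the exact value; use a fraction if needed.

327744/1001 frames

A emits 24 × 13656 = 327744 frames; B emits 24000/1001 × 13656 = 327744000/1001.
Difference = 327744/1001 frames (≈ 327.4166); B is behind A.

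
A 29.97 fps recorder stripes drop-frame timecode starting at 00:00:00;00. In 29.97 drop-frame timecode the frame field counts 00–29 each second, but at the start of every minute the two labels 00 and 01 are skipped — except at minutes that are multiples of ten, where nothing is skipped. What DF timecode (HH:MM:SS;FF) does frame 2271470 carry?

Ten DF minutes hold 17982 frames, so frame 2271470 lies in block 126 (frames 2265732–2283713) with 5738 frames into that block.
The block's first minute is 1800 frames and the rest 1798 each; 5738 frames reaches minute 3, so 126 × 18 + 3 × 2 = 2274 labels have been skipped so far.
Adding those back, label number 2271470 + 2274 = 2273744 at 30 labels/s is 75791 s + 14 f = 21 h 3 min 11 s frame 14, i.e. 21:03:11;14.

21:03:11;14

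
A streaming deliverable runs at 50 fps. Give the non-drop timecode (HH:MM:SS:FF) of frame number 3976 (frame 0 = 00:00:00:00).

00:01:19:26

3976 ÷ 50 = 79 full seconds, remainder 26 frames.
79 s = 0 h 1 min 19 s.
Timecode: 00:01:19:26.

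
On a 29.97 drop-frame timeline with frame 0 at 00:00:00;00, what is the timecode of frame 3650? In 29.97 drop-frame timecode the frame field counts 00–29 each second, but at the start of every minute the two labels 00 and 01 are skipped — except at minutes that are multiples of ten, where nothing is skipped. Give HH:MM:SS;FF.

Each 10-minute DF block holds 10 × 60 × 30 − 9 × 2 = 17982 frames. 3650 ÷ 17982 → 0 full blocks, remainder 3650.
Within the partial block the first minute is 1800 frames and each further minute 1798, so 2 further minute boundaries passed. Total skipped labels = 18 × 0 + 2 × 2 = 4.
Non-drop label index = 3650 + 4 = 3654; at 30 labels/s that is 00:02:01:24, i.e. DF 00:02:01;24.

00:02:01;24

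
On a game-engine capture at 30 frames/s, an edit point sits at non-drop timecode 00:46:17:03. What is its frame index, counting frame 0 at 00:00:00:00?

83313

Total seconds to the label: (0 × 3600 + 46 × 60 + 17) = 2777.
Frame index = 2777 × 30 + 3 = 83313.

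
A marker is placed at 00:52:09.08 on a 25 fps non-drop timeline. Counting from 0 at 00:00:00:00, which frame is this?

78233

Total seconds to the label: (0 × 3600 + 52 × 60 + 9) = 3129.
Frame index = 3129 × 25 + 8 = 78233.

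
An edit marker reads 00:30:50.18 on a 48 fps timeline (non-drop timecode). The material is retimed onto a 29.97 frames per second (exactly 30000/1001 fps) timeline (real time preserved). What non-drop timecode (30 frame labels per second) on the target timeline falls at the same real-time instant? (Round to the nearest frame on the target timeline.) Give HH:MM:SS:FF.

Source frame index: (0×3600 + 30×60 + 50) × 48 + 18 = 88818.
Real time: 88818 / (48) = 14803/8 s.
Target frame: (14803/8) × (30000/1001) = 55511250/1001 ≈ 55455.794 → 55456.
At 30 labels/s: frame 55456 → 00:30:48:16.

00:30:48:16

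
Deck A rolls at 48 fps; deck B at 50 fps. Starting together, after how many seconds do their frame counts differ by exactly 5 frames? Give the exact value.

The gap grows by |50 − 48| = 2 frames per second.
Time for a 5-frame gap: 5 ÷ (2) = 2.5 s.

2.5 seconds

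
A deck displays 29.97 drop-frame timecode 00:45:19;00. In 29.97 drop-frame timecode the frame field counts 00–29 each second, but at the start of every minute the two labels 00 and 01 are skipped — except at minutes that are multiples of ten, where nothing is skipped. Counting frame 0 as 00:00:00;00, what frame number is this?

81488

Complete 10-minute blocks: 4, each 17982 frames → 71928.
Remaining 5 whole minutes in the current block: 1800 + 4 × 1798 = 8992 frames.
Within the current minute: 19 × 30 + 0 − 2 = 568 (labels ;00/;01 skipped at this minute). Total = 71928 + 8992 + 568 = 81488.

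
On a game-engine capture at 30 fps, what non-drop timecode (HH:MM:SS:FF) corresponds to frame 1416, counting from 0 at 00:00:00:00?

00:00:47:06

1416 ÷ 30 = 47 full seconds, remainder 6 frames.
47 s = 0 h 0 min 47 s.
Timecode: 00:00:47:06.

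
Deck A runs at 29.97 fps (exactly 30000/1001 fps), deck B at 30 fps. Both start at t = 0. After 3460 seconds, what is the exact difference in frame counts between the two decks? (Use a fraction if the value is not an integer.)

103800/1001 frames

A emits 30000/1001 × 3460 = 103800000/1001 frames; B emits 30 × 3460 = 103800.
Difference = 103800/1001 frames (≈ 103.6963); B is ahead of A.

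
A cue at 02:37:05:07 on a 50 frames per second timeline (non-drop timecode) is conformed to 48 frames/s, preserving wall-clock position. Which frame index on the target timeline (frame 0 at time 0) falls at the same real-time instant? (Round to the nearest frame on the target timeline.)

frame 452407

Source frame index: (2×3600 + 37×60 + 5) × 50 + 7 = 471257.
Real time: 471257 / (50) = 471257/50 s.
Target frame: (471257/50) × (48) = 11310168/25 ≈ 452406.720 → 452407.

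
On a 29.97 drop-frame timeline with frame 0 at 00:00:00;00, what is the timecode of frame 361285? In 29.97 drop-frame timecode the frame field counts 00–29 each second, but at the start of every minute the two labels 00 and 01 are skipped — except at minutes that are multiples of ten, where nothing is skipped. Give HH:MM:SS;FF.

03:20:54;25

Each 10-minute DF block holds 10 × 60 × 30 − 9 × 2 = 17982 frames. 361285 ÷ 17982 → 20 full blocks, remainder 1645.
Within the partial block the first minute is 1800 frames and each further minute 1798, so 0 further minute boundaries passed. Total skipped labels = 18 × 20 + 2 × 0 = 360.
Non-drop label index = 361285 + 360 = 361645; at 30 labels/s that is 03:20:54:25, i.e. DF 03:20:54;25.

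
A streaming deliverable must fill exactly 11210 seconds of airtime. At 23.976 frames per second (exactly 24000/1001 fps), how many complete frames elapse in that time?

Frames = 11210 × 24000/1001 = 269040000/1001 ≈ 268771.2288.
Complete frames: 268771.

268771 frames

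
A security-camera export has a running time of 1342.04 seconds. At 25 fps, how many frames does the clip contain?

Frames = 1342.04 × 25 = 33551.

33551 frames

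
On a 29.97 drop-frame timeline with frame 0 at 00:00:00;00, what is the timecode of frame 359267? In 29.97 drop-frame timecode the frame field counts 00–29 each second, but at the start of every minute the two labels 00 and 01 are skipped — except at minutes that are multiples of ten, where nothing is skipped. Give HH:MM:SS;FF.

03:19:47;17

Each 10-minute DF block holds 10 × 60 × 30 − 9 × 2 = 17982 frames. 359267 ÷ 17982 → 19 full blocks, remainder 17609.
Within the partial block the first minute is 1800 frames and each further minute 1798, so 9 further minute boundaries passed. Total skipped labels = 18 × 19 + 2 × 9 = 360.
Non-drop label index = 359267 + 360 = 359627; at 30 labels/s that is 03:19:47:17, i.e. DF 03:19:47;17.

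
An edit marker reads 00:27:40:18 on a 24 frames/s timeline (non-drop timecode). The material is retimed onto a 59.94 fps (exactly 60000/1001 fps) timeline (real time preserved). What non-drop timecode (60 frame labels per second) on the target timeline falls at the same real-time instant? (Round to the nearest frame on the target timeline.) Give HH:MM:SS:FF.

Source frame index: (0×3600 + 27×60 + 40) × 24 + 18 = 39858.
Real time: 39858 / (24) = 6643/4 s.
Target frame: (6643/4) × (60000/1001) = 1095000/11 ≈ 99545.455 → 99545.
At 60 labels/s: frame 99545 → 00:27:39:05.

00:27:39:05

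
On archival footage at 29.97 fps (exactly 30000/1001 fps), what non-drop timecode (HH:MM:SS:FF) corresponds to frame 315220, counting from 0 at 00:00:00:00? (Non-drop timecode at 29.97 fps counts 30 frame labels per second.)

315220 ÷ 30 = 10507 full seconds, remainder 10 frames.
10507 s = 2 h 55 min 7 s.
Timecode: 02:55:07:10.

02:55:07:10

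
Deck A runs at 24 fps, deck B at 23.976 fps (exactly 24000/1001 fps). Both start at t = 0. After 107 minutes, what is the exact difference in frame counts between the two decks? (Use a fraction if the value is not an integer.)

154080/1001 frames

107 min = 6420 s.
A emits 24 × 6420 = 154080 frames; B emits 24000/1001 × 6420 = 154080000/1001.
Difference = 154080/1001 frames (≈ 153.9261); B is behind A.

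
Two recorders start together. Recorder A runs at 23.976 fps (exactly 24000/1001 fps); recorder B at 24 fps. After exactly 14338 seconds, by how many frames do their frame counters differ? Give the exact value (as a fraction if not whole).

A emits 24000/1001 × 14338 = 344112000/1001 frames; B emits 24 × 14338 = 344112.
Difference = 344112/1001 frames (≈ 343.7682); B is ahead of A.

344112/1001 frames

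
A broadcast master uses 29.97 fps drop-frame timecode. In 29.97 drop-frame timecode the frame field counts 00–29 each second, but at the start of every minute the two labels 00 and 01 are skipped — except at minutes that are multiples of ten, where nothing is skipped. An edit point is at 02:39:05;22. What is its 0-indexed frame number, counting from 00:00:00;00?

As if non-drop at 30 labels/s: (2 × 3600 + 39 × 60 + 5) × 30 + 22 = 286372.
Minute boundaries passed: 159; those not divisible by 10: 159 − 15 = 144; dropped labels = 2 × 144 = 288.
Actual frame index = 286372 − 288 = 286084.

286084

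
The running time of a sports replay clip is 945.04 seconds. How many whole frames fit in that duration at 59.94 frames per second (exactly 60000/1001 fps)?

56645 frames

Frames = 945.04 × 60000/1001 = 56702400/1001 ≈ 56645.7542.
Complete frames: 56645.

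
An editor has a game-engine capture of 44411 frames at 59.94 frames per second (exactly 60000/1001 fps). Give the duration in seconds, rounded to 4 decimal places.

740.9235 seconds

Running time = 44411 × 1001/60000 = 44455411/60000 s ≈ 740.9235 s.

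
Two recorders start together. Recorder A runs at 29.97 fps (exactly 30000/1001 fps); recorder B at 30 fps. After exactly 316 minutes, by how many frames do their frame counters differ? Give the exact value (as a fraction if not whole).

568800/1001 frames

316 min = 18960 s.
A emits 30000/1001 × 18960 = 568800000/1001 frames; B emits 30 × 18960 = 568800.
Difference = 568800/1001 frames (≈ 568.2318); B is ahead of A.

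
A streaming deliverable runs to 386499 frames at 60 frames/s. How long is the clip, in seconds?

Running time = 386499 / (60) = 6441.65 s.

6441.65 seconds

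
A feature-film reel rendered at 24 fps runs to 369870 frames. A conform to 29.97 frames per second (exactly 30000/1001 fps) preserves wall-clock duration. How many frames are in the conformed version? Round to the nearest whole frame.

461876 frames

Frames at target rate = 369870 × (30000/1001) / (24) = 462337500/1001 ≈ 461875.624.
Nearest whole frame: 461876.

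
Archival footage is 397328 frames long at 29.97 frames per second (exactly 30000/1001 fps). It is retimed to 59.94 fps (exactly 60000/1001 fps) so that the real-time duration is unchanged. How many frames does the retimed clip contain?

Frames at target rate = 397328 × (60000/1001) / (30000/1001) = 794656.

794656 frames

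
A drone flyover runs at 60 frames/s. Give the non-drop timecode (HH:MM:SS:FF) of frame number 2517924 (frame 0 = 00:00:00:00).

2517924 ÷ 60 = 41965 full seconds, remainder 24 frames.
41965 s = 11 h 39 min 25 s.
Timecode: 11:39:25:24.

11:39:25:24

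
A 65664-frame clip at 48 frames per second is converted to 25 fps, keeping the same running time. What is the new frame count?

Target frames = source frames × (target rate / source rate) = 65664 × (25)/(48) = 65664 × 25/48 = 34200.

34200 frames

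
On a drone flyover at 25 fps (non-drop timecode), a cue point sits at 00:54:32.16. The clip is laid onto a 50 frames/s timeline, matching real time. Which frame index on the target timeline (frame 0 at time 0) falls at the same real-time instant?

Source frame index: (0×3600 + 54×60 + 32) × 25 + 16 = 81816.
Real time: 81816 / (25) = 81816/25 s.
Target frame: (81816/25) × (50) = 163632.

frame 163632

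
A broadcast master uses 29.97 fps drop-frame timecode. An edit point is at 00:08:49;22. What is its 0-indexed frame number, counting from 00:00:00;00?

Complete 10-minute blocks: 0, each 17982 frames → 0.
Remaining 8 whole minutes in the current block: 1800 + 7 × 1798 = 14386 frames.
Within the current minute: 49 × 30 + 22 − 2 = 1490 (labels ;00/;01 skipped at this minute). Total = 0 + 14386 + 1490 = 15876.

15876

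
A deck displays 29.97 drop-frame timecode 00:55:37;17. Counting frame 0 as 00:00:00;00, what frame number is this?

Complete 10-minute blocks: 5, each 17982 frames → 89910.
Remaining 5 whole minutes in the current block: 1800 + 4 × 1798 = 8992 frames.
Within the current minute: 37 × 30 + 17 − 2 = 1125 (labels ;00/;01 skipped at this minute). Total = 89910 + 8992 + 1125 = 100027.

100027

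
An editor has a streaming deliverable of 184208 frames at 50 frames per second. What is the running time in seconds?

Running time = 184208 / (50) = 3684.16 s.

3684.16 seconds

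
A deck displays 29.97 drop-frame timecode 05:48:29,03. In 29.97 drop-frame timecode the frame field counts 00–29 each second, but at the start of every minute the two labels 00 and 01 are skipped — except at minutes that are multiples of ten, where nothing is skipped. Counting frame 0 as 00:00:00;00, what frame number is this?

626645

As if non-drop at 30 labels/s: (5 × 3600 + 48 × 60 + 29) × 30 + 3 = 627273.
Minute boundaries passed: 348; those not divisible by 10: 348 − 34 = 314; dropped labels = 2 × 314 = 628.
Actual frame index = 627273 − 628 = 626645.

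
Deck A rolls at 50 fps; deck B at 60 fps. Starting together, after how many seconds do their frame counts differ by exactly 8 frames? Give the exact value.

0.8 seconds

The gap grows by |60 − 50| = 10 frames per second.
Time for a 8-frame gap: 8 ÷ (10) = 0.8 s.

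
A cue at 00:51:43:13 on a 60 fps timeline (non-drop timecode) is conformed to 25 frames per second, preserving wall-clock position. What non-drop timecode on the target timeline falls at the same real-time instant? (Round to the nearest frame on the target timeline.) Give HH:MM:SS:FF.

Source frame index: (0×3600 + 51×60 + 43) × 60 + 13 = 186193.
Real time: 186193 / (60) = 186193/60 s.
Target frame: (186193/60) × (25) = 930965/12 ≈ 77580.417 → 77580.
At 25 labels/s: frame 77580 → 00:51:43:05.

00:51:43:05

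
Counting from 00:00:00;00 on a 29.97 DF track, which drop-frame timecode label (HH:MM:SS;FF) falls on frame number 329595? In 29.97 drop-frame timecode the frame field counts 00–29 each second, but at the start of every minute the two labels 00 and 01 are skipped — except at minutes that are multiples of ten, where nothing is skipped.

Each 10-minute DF block holds 10 × 60 × 30 − 9 × 2 = 17982 frames. 329595 ÷ 17982 → 18 full blocks, remainder 5919.
Within the partial block the first minute is 1800 frames and each further minute 1798, so 3 further minute boundaries passed. Total skipped labels = 18 × 18 + 2 × 3 = 330.
Non-drop label index = 329595 + 330 = 329925; at 30 labels/s that is 03:03:17:15, i.e. DF 03:03:17;15.

03:03:17;15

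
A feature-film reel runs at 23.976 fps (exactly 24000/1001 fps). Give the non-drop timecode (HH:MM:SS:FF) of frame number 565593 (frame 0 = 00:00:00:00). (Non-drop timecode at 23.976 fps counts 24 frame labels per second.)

565593 ÷ 24 = 23566 full seconds, remainder 9 frames.
23566 s = 6 h 32 min 46 s.
Timecode: 06:32:46:09.

06:32:46:09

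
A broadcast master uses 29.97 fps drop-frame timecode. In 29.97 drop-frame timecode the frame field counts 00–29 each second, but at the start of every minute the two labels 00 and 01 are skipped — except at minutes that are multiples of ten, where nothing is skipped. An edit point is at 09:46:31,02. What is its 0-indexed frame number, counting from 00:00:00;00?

As if non-drop at 30 labels/s: (9 × 3600 + 46 × 60 + 31) × 30 + 2 = 1055732.
Minute boundaries passed: 586; those not divisible by 10: 586 − 58 = 528; dropped labels = 2 × 528 = 1056.
Actual frame index = 1055732 − 1056 = 1054676.

1054676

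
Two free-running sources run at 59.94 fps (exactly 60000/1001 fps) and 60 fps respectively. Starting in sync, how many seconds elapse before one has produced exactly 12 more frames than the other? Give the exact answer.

The gap grows by |60 − 60000/1001| = 60/1001 frames per second.
Time for a 12-frame gap: 12 ÷ (60/1001) = 200.2 s.

200.2 seconds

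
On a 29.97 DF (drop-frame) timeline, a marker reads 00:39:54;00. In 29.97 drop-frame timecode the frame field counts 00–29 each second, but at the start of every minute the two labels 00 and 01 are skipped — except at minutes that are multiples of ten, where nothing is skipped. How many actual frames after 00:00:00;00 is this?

As if non-drop at 30 labels/s: (0 × 3600 + 39 × 60 + 54) × 30 + 0 = 71820.
Minute boundaries passed: 39; those not divisible by 10: 39 − 3 = 36; dropped labels = 2 × 36 = 72.
Actual frame index = 71820 − 72 = 71748.

71748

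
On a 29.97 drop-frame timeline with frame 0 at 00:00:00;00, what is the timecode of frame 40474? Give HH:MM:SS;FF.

Each 10-minute DF block holds 10 × 60 × 30 − 9 × 2 = 17982 frames. 40474 ÷ 17982 → 2 full blocks, remainder 4510.
Within the partial block the first minute is 1800 frames and each further minute 1798, so 2 further minute boundaries passed. Total skipped labels = 18 × 2 + 2 × 2 = 40.
Non-drop label index = 40474 + 40 = 40514; at 30 labels/s that is 00:22:30:14, i.e. DF 00:22:30;14.

00:22:30;14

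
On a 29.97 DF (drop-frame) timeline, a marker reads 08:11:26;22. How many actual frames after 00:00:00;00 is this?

883718

Complete 10-minute blocks: 49, each 17982 frames → 881118.
Remaining 1 whole minute in the current block: 1800 + 0 × 1798 = 1800 frames.
Within the current minute: 26 × 30 + 22 − 2 = 800 (labels ;00/;01 skipped at this minute). Total = 881118 + 1800 + 800 = 883718.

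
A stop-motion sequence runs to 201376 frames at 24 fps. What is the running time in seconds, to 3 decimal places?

Running time = 201376 × 1/24 = 25172/3 s ≈ 8390.667 s.

8390.667 seconds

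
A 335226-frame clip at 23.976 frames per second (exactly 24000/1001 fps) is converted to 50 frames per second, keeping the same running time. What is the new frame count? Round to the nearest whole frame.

699086 frames

Frames at target rate = 335226 × (50) / (24000/1001) = 55926871/80 ≈ 699085.887.
Nearest whole frame: 699086.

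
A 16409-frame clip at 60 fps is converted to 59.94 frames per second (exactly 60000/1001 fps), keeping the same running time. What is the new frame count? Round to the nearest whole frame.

16393 frames

Frames at target rate = 16409 × (60000/1001) / (60) = 16409000/1001 ≈ 16392.607.
Nearest whole frame: 16393.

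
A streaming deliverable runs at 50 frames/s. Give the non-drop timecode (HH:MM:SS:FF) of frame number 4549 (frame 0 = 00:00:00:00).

00:01:30:49

4549 ÷ 50 = 90 full seconds, remainder 49 frames.
90 s = 0 h 1 min 30 s.
Timecode: 00:01:30:49.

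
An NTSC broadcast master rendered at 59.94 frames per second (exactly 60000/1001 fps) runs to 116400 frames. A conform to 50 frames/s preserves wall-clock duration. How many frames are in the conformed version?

Target frames = source frames × (target rate / source rate) = 116400 × (50)/(60000/1001) = 116400 × 1001/1200 = 97097.

97097 frames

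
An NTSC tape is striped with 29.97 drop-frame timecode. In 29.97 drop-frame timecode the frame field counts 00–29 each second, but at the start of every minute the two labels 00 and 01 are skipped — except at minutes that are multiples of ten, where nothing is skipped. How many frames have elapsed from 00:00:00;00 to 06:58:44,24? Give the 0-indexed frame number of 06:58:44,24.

752990

As if non-drop at 30 labels/s: (6 × 3600 + 58 × 60 + 44) × 30 + 24 = 753744.
Minute boundaries passed: 418; those not divisible by 10: 418 − 41 = 377; dropped labels = 2 × 377 = 754.
Actual frame index = 753744 − 754 = 752990.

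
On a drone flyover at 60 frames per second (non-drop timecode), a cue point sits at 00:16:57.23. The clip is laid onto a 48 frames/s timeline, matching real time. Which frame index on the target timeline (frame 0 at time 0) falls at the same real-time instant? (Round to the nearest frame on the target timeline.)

frame 48834

Source frame index: (0×3600 + 16×60 + 57) × 60 + 23 = 61043.
Real time: 61043 / (60) = 61043/60 s.
Target frame: (61043/60) × (48) = 244172/5 ≈ 48834.400 → 48834.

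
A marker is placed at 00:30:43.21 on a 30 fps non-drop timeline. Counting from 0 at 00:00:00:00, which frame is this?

frame 55311

Total seconds to the label: (0 × 3600 + 30 × 60 + 43) = 1843.
Frame index = 1843 × 30 + 21 = 55311.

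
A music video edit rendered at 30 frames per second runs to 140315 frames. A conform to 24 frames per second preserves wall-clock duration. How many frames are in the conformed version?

Target frames = source frames × (target rate / source rate) = 140315 × (24)/(30) = 140315 × 4/5 = 112252.

112252 frames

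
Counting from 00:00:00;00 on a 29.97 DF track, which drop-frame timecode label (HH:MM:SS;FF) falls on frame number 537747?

Each 10-minute DF block holds 10 × 60 × 30 − 9 × 2 = 17982 frames. 537747 ÷ 17982 → 29 full blocks, remainder 16269.
Within the partial block the first minute is 1800 frames and each further minute 1798, so 9 further minute boundaries passed. Total skipped labels = 18 × 29 + 2 × 9 = 540.
Non-drop label index = 537747 + 540 = 538287; at 30 labels/s that is 04:59:02:27, i.e. DF 04:59:02;27.

04:59:02;27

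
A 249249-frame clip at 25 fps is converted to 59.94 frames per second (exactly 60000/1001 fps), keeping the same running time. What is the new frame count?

Target frames = source frames × (target rate / source rate) = 249249 × (60000/1001)/(25) = 249249 × 2400/1001 = 597600.

597600 frames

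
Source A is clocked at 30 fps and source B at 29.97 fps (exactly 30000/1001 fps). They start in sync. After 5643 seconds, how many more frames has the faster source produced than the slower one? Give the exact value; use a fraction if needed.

15390/91 frames

A emits 30 × 5643 = 169290 frames; B emits 30000/1001 × 5643 = 15390000/91.
Difference = 15390/91 frames (≈ 169.1209); B is behind A.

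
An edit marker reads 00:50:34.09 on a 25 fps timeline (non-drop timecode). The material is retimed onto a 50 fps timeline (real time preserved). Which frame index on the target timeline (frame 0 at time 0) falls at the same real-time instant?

Source frame index: (0×3600 + 50×60 + 34) × 25 + 9 = 75859.
Real time: 75859 / (25) = 75859/25 s.
Target frame: (75859/25) × (50) = 151718.

frame 151718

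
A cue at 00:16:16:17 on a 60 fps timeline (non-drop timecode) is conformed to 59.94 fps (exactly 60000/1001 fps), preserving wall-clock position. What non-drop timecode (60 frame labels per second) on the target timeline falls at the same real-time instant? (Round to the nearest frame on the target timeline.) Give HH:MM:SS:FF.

Source frame index: (0×3600 + 16×60 + 16) × 60 + 17 = 58577.
Real time: 58577 / (60) = 58577/60 s.
Target frame: (58577/60) × (60000/1001) = 58577000/1001 ≈ 58518.482 → 58518.
At 60 labels/s: frame 58518 → 00:16:15:18.

00:16:15:18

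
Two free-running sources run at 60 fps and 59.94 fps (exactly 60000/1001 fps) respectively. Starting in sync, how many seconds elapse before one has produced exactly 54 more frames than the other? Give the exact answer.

The gap grows by |60000/1001 − 60| = 60/1001 frames per second.
Time for a 54-frame gap: 54 ÷ (60/1001) = 900.9 s.

900.9 seconds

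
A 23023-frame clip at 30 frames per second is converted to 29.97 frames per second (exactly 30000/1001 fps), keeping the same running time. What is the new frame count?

23000 frames

Target frames = source frames × (target rate / source rate) = 23023 × (30000/1001)/(30) = 23023 × 1000/1001 = 23000.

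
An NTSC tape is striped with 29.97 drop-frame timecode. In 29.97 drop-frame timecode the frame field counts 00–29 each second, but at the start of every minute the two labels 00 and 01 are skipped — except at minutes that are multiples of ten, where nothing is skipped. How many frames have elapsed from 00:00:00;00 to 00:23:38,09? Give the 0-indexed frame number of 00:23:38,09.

42507

As if non-drop at 30 labels/s: (0 × 3600 + 23 × 60 + 38) × 30 + 9 = 42549.
Minute boundaries passed: 23; those not divisible by 10: 23 − 2 = 21; dropped labels = 2 × 21 = 42.
Actual frame index = 42549 − 42 = 42507.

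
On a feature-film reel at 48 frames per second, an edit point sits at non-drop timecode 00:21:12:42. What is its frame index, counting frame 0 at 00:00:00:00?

Total seconds to the label: (0 × 3600 + 21 × 60 + 12) = 1272.
Frame index = 1272 × 48 + 42 = 61098.

61098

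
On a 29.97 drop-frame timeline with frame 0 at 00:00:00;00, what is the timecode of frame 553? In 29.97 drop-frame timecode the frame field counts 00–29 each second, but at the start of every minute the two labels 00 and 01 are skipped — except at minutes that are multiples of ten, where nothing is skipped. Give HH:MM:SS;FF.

00:00:18;13

Each 10-minute DF block holds 10 × 60 × 30 − 9 × 2 = 17982 frames. 553 ÷ 17982 → 0 full blocks, remainder 553.
Within the partial block the first minute is 1800 frames and each further minute 1798, so 0 further minute boundaries passed. Total skipped labels = 18 × 0 + 2 × 0 = 0.
Non-drop label index = 553 + 0 = 553; at 30 labels/s that is 00:00:18:13, i.e. DF 00:00:18;13.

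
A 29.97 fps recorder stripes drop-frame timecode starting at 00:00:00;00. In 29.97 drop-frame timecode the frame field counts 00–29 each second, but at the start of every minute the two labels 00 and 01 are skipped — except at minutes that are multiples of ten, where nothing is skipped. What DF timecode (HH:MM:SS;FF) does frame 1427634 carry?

13:13:55;12

Ten DF minutes hold 17982 frames, so frame 1427634 lies in block 79 (frames 1420578–1438559) with 7056 frames into that block.
The block's first minute is 1800 frames and the rest 1798 each; 7056 frames reaches minute 3, so 79 × 18 + 3 × 2 = 1428 labels have been skipped so far.
Adding those back, label number 1427634 + 1428 = 1429062 at 30 labels/s is 47635 s + 12 f = 13 h 13 min 55 s frame 12, i.e. 13:13:55;12.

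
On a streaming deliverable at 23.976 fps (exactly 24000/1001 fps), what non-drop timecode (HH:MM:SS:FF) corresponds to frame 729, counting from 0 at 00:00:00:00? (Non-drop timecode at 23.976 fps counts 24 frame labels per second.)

00:00:30:09

729 ÷ 24 = 30 full seconds, remainder 9 frames.
30 s = 0 h 0 min 30 s.
Timecode: 00:00:30:09.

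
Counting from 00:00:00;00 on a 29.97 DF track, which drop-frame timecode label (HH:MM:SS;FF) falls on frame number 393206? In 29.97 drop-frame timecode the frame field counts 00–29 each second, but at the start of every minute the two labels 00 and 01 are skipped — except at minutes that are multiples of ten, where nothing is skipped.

Ten DF minutes hold 17982 frames, so frame 393206 lies in block 21 (frames 377622–395603) with 15584 frames into that block.
The block's first minute is 1800 frames and the rest 1798 each; 15584 frames reaches minute 8, so 21 × 18 + 8 × 2 = 394 labels have been skipped so far.
Adding those back, label number 393206 + 394 = 393600 at 30 labels/s is 13120 s + 0 f = 3 h 38 min 40 s frame 0, i.e. 03:38:40;00.

03:38:40;00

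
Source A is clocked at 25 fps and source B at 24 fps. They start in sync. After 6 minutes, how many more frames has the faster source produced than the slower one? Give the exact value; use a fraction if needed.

360 frames

6 min = 360 s.
A emits 25 × 360 = 9000 frames; B emits 24 × 360 = 8640.
Difference = 360 frames; B is behind A.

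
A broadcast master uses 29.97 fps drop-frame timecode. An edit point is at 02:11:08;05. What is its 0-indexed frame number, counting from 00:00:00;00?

235809

Complete 10-minute blocks: 13, each 17982 frames → 233766.
Remaining 1 whole minute in the current block: 1800 + 0 × 1798 = 1800 frames.
Within the current minute: 8 × 30 + 5 − 2 = 243 (labels ;00/;01 skipped at this minute). Total = 233766 + 1800 + 243 = 235809.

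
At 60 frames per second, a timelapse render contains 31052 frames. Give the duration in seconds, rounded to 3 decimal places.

517.533 seconds

Running time = 31052 × 1/60 = 7763/15 s ≈ 517.533 s.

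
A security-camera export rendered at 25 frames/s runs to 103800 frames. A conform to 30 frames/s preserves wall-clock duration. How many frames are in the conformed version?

124560 frames

Target frames = source frames × (target rate / source rate) = 103800 × (30)/(25) = 103800 × 6/5 = 124560.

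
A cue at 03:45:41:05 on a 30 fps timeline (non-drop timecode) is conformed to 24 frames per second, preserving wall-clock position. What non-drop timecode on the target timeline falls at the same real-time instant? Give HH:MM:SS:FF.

03:45:41:04

Source frame index: (3×3600 + 45×60 + 41) × 30 + 5 = 406235.
Real time: 406235 / (30) = 81247/6 s.
Target frame: (81247/6) × (24) = 324988.
At 24 labels/s: frame 324988 → 03:45:41:04.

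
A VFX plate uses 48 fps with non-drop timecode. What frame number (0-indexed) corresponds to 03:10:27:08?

Total seconds to the label: (3 × 3600 + 10 × 60 + 27) = 11427.
Frame index = 11427 × 48 + 8 = 548504.

548504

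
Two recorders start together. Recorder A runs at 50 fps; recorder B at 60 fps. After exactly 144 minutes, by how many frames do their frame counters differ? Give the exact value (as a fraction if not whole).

144 min = 8640 s.
A emits 50 × 8640 = 432000 frames; B emits 60 × 8640 = 518400.
Difference = 86400 frames; B is ahead of A.

86400 frames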